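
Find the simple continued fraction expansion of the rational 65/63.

Run the Euclidean algorithm on 65 and 63; the successive quotients are the partial quotients a_0, a_1, ... (each step inverts the fractional part left over by the previous one):
  65 = 1*63 + 2, so a_0 = 1.
  63 = 31*2 + 1, so a_1 = 31.
  2 = 2*1 + 0, so a_2 = 2.
The remainder reaches 0 after 3 divisions, so the expansion has 3 partial quotients, read off in order.

[1; 31, 2]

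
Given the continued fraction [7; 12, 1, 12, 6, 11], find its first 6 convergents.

Using the convergent recurrence p_i = a_i*p_{i-1} + p_{i-2}, q_i = a_i*q_{i-1} + q_{i-2} with p_{-2}=0, p_{-1}=1, q_{-2}=1, q_{-1}=0:
  i=0: a_0=7, p_0 = 7*1 + 0 = 7, q_0 = 7*0 + 1 = 1.
  i=1: a_1=12, p_1 = 12*7 + 1 = 85, q_1 = 12*1 + 0 = 12.
  i=2: a_2=1, p_2 = 1*85 + 7 = 92, q_2 = 1*12 + 1 = 13.
  i=3: a_3=12, p_3 = 12*92 + 85 = 1189, q_3 = 12*13 + 12 = 168.
  i=4: a_4=6, p_4 = 6*1189 + 92 = 7226, q_4 = 6*168 + 13 = 1021.
  i=5: a_5=11, p_5 = 11*7226 + 1189 = 80675, q_5 = 11*1021 + 168 = 11399.

7/1, 85/12, 92/13, 1189/168, 7226/1021, 80675/11399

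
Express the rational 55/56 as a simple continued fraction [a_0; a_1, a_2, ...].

[0; 1, 55]

Run the Euclidean algorithm on 55 and 56; the successive quotients are the partial quotients a_0, a_1, ... (each step inverts the fractional part left over by the previous one):
  55 = 0*56 + 55, so a_0 = 0.
  56 = 1*55 + 1, so a_1 = 1.
  55 = 55*1 + 0, so a_2 = 55.
The remainder reaches 0 after 3 divisions, so the expansion has 3 partial quotients, read off in order.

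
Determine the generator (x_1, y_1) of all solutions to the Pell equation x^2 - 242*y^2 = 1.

(x, y) = (19601, 1260)

First expand sqrt(242) as a continued fraction. With x_i = (sqrt(242) + m_i)/d_i and (m_0, d_0) = (0, 1): a_0 = floor(sqrt(242)) = 15, since 15^2 = 225 <= 242 < 256 = 16^2.
Iterate m_{i+1} = d_i*a_i - m_i, d_{i+1} = (242 - m_{i+1}^2)/d_i, a_{i+1} = floor((a_0 + m_{i+1})/d_{i+1}):
  m_1 = 1*15 - 0 = 15, d_1 = (242 - 15^2)/1 = 17/1 = 17, a_1 = floor((15 + 15)/17) = 1.
  m_2 = 17*1 - 15 = 2, d_2 = (242 - 2^2)/17 = 238/17 = 14, a_2 = floor((15 + 2)/14) = 1.
  m_3 = 14*1 - 2 = 12, d_3 = (242 - 12^2)/14 = 98/14 = 7, a_3 = floor((15 + 12)/7) = 3.
  m_4 = 7*3 - 12 = 9, d_4 = (242 - 9^2)/7 = 161/7 = 23, a_4 = floor((15 + 9)/23) = 1.
  m_5 = 23*1 - 9 = 14, d_5 = (242 - 14^2)/23 = 46/23 = 2, a_5 = floor((15 + 14)/2) = 14.
  m_6 = 2*14 - 14 = 14, d_6 = (242 - 14^2)/2 = 46/2 = 23, a_6 = floor((15 + 14)/23) = 1.
  m_7 = 23*1 - 14 = 9, d_7 = (242 - 9^2)/23 = 161/23 = 7, a_7 = floor((15 + 9)/7) = 3.
  m_8 = 7*3 - 9 = 12, d_8 = (242 - 12^2)/7 = 98/7 = 14, a_8 = floor((15 + 12)/14) = 1.
  m_9 = 14*1 - 12 = 2, d_9 = (242 - 2^2)/14 = 238/14 = 17, a_9 = floor((15 + 2)/17) = 1.
  m_10 = 17*1 - 2 = 15, d_10 = (242 - 15^2)/17 = 17/17 = 1, a_10 = floor((15 + 15)/1) = 30.
  m_11 = 1*30 - 15 = 15, d_11 = (242 - 15^2)/1 = 17/1 = 17: (m_11, d_11) = (m_1, d_1) = (15, 17), so from here the quotients repeat a_1, ..., a_10; the period length is 10.
So sqrt(242) = [15; (1, 1, 3, 1, 14, 1, 3, 1, 1, 30)] with period length k = 10.
k is even, so the fundamental solution of x^2 - 242y^2 = 1 is (p_{k-1}, q_{k-1}) = (p_9, q_9); compute convergents through index 9.
Convergents (p_i = a_i*p_{i-1} + p_{i-2}, q_i = a_i*q_{i-1} + q_{i-2} with p_{-2}=0, p_{-1}=1, q_{-2}=1, q_{-1}=0):
  i=0: a_0=15, p_0 = 15*1 + 0 = 15, q_0 = 15*0 + 1 = 1.
  i=1: a_1=1, p_1 = 1*15 + 1 = 16, q_1 = 1*1 + 0 = 1.
  i=2: a_2=1, p_2 = 1*16 + 15 = 31, q_2 = 1*1 + 1 = 2.
  i=3: a_3=3, p_3 = 3*31 + 16 = 109, q_3 = 3*2 + 1 = 7.
  i=4: a_4=1, p_4 = 1*109 + 31 = 140, q_4 = 1*7 + 2 = 9.
  i=5: a_5=14, p_5 = 14*140 + 109 = 2069, q_5 = 14*9 + 7 = 133.
  i=6: a_6=1, p_6 = 1*2069 + 140 = 2209, q_6 = 1*133 + 9 = 142.
  i=7: a_7=3, p_7 = 3*2209 + 2069 = 8696, q_7 = 3*142 + 133 = 559.
  i=8: a_8=1, p_8 = 1*8696 + 2209 = 10905, q_8 = 1*559 + 142 = 701.
  i=9: a_9=1, p_9 = 1*10905 + 8696 = 19601, q_9 = 1*701 + 559 = 1260.
Check: 19601^2 - 242*1260^2 = 384199201 - 384199200 = 1, so (x, y) = (19601, 1260) solves the equation, and by the theorem it is the least positive solution.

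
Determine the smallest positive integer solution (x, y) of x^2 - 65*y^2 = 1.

First expand sqrt(65) as a continued fraction. With x_i = (sqrt(65) + m_i)/d_i and (m_0, d_0) = (0, 1): a_0 = floor(sqrt(65)) = 8, since 8^2 = 64 <= 65 < 81 = 9^2.
Iterate m_{i+1} = d_i*a_i - m_i, d_{i+1} = (65 - m_{i+1}^2)/d_i, a_{i+1} = floor((a_0 + m_{i+1})/d_{i+1}):
  m_1 = 1*8 - 0 = 8, d_1 = (65 - 8^2)/1 = 1/1 = 1, a_1 = floor((8 + 8)/1) = 16.
  m_2 = 1*16 - 8 = 8, d_2 = (65 - 8^2)/1 = 1/1 = 1: (m_2, d_2) = (m_1, d_1) = (8, 1), so from here the quotient a_1 repeats; the period length is 1.
So sqrt(65) = [8; (16)] with period length k = 1.
k is odd, so (p_{k-1}, q_{k-1}) only solves x^2 - 65y^2 = -1 and the fundamental solution of x^2 - 65y^2 = 1 is (p_{2k-1}, q_{2k-1}) = (p_1, q_1); compute convergents through index 1, running through the period twice.
Convergents (p_i = a_i*p_{i-1} + p_{i-2}, q_i = a_i*q_{i-1} + q_{i-2} with p_{-2}=0, p_{-1}=1, q_{-2}=1, q_{-1}=0):
  i=0: a_0=8, p_0 = 8*1 + 0 = 8, q_0 = 8*0 + 1 = 1.
  i=1: a_1=16, p_1 = 16*8 + 1 = 129, q_1 = 16*1 + 0 = 16.
Indeed p_0^2 - 65*q_0^2 = 64 - 65 = -1, not +1.
Check: 129^2 - 65*16^2 = 16641 - 16640 = 1, so (x, y) = (129, 16) solves the equation, and by the theorem it is the least positive solution.

(x, y) = (129, 16)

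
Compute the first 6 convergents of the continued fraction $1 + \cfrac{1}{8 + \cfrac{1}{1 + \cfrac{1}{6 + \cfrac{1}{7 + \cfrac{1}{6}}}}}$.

Using the convergent recurrence p_i = a_i*p_{i-1} + p_{i-2}, q_i = a_i*q_{i-1} + q_{i-2} with p_{-2}=0, p_{-1}=1, q_{-2}=1, q_{-1}=0:
  i=0: a_0=1, p_0 = 1*1 + 0 = 1, q_0 = 1*0 + 1 = 1.
  i=1: a_1=8, p_1 = 8*1 + 1 = 9, q_1 = 8*1 + 0 = 8.
  i=2: a_2=1, p_2 = 1*9 + 1 = 10, q_2 = 1*8 + 1 = 9.
  i=3: a_3=6, p_3 = 6*10 + 9 = 69, q_3 = 6*9 + 8 = 62.
  i=4: a_4=7, p_4 = 7*69 + 10 = 493, q_4 = 7*62 + 9 = 443.
  i=5: a_5=6, p_5 = 6*493 + 69 = 3027, q_5 = 6*443 + 62 = 2720.

1/1, 9/8, 10/9, 69/62, 493/443, 3027/2720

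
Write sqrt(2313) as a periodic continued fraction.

[48; (10, 1, 2, 10, 2, 1, 10, 96)]

Write x_i = (sqrt(2313) + m_i)/d_i with (m_0, d_0) = (0, 1). a_0 = floor(sqrt(2313)) = 48, since 48^2 = 2304 <= 2313 < 2401 = 49^2.
Iterate m_{i+1} = d_i*a_i - m_i, d_{i+1} = (2313 - m_{i+1}^2)/d_i, a_{i+1} = floor((a_0 + m_{i+1})/d_{i+1}):
  m_1 = 1*48 - 0 = 48, d_1 = (2313 - 48^2)/1 = 9/1 = 9, a_1 = floor((48 + 48)/9) = 10.
  m_2 = 9*10 - 48 = 42, d_2 = (2313 - 42^2)/9 = 549/9 = 61, a_2 = floor((48 + 42)/61) = 1.
  m_3 = 61*1 - 42 = 19, d_3 = (2313 - 19^2)/61 = 1952/61 = 32, a_3 = floor((48 + 19)/32) = 2.
  m_4 = 32*2 - 19 = 45, d_4 = (2313 - 45^2)/32 = 288/32 = 9, a_4 = floor((48 + 45)/9) = 10.
  m_5 = 9*10 - 45 = 45, d_5 = (2313 - 45^2)/9 = 288/9 = 32, a_5 = floor((48 + 45)/32) = 2.
  m_6 = 32*2 - 45 = 19, d_6 = (2313 - 19^2)/32 = 1952/32 = 61, a_6 = floor((48 + 19)/61) = 1.
  m_7 = 61*1 - 19 = 42, d_7 = (2313 - 42^2)/61 = 549/61 = 9, a_7 = floor((48 + 42)/9) = 10.
  m_8 = 9*10 - 42 = 48, d_8 = (2313 - 48^2)/9 = 9/9 = 1, a_8 = floor((48 + 48)/1) = 96.
  m_9 = 1*96 - 48 = 48, d_9 = (2313 - 48^2)/1 = 9/1 = 9: (m_9, d_9) = (m_1, d_1) = (48, 9), so from here the quotients repeat a_1, ..., a_8; the period length is 8.
Hence the expansion of sqrt(2313) is a_0 = 48 followed by the repeating block 10, 1, 2, 10, 2, 1, 10, 96 (period 8).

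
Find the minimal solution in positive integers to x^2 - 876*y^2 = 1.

(x, y) = (10951, 370)

First expand sqrt(876) as a continued fraction. With x_i = (sqrt(876) + m_i)/d_i and (m_0, d_0) = (0, 1): a_0 = floor(sqrt(876)) = 29, since 29^2 = 841 <= 876 < 900 = 30^2.
Iterate m_{i+1} = d_i*a_i - m_i, d_{i+1} = (876 - m_{i+1}^2)/d_i, a_{i+1} = floor((a_0 + m_{i+1})/d_{i+1}):
  m_1 = 1*29 - 0 = 29, d_1 = (876 - 29^2)/1 = 35/1 = 35, a_1 = floor((29 + 29)/35) = 1.
  m_2 = 35*1 - 29 = 6, d_2 = (876 - 6^2)/35 = 840/35 = 24, a_2 = floor((29 + 6)/24) = 1.
  m_3 = 24*1 - 6 = 18, d_3 = (876 - 18^2)/24 = 552/24 = 23, a_3 = floor((29 + 18)/23) = 2.
  m_4 = 23*2 - 18 = 28, d_4 = (876 - 28^2)/23 = 92/23 = 4, a_4 = floor((29 + 28)/4) = 14.
  m_5 = 4*14 - 28 = 28, d_5 = (876 - 28^2)/4 = 92/4 = 23, a_5 = floor((29 + 28)/23) = 2.
  m_6 = 23*2 - 28 = 18, d_6 = (876 - 18^2)/23 = 552/23 = 24, a_6 = floor((29 + 18)/24) = 1.
  m_7 = 24*1 - 18 = 6, d_7 = (876 - 6^2)/24 = 840/24 = 35, a_7 = floor((29 + 6)/35) = 1.
  m_8 = 35*1 - 6 = 29, d_8 = (876 - 29^2)/35 = 35/35 = 1, a_8 = floor((29 + 29)/1) = 58.
  m_9 = 1*58 - 29 = 29, d_9 = (876 - 29^2)/1 = 35/1 = 35: (m_9, d_9) = (m_1, d_1) = (29, 35), so from here the quotients repeat a_1, ..., a_8; the period length is 8.
So sqrt(876) = [29; (1, 1, 2, 14, 2, 1, 1, 58)] with period length k = 8.
k is even, so the fundamental solution of x^2 - 876y^2 = 1 is (p_{k-1}, q_{k-1}) = (p_7, q_7); compute convergents through index 7.
Convergents (p_i = a_i*p_{i-1} + p_{i-2}, q_i = a_i*q_{i-1} + q_{i-2} with p_{-2}=0, p_{-1}=1, q_{-2}=1, q_{-1}=0):
  i=0: a_0=29, p_0 = 29*1 + 0 = 29, q_0 = 29*0 + 1 = 1.
  i=1: a_1=1, p_1 = 1*29 + 1 = 30, q_1 = 1*1 + 0 = 1.
  i=2: a_2=1, p_2 = 1*30 + 29 = 59, q_2 = 1*1 + 1 = 2.
  i=3: a_3=2, p_3 = 2*59 + 30 = 148, q_3 = 2*2 + 1 = 5.
  i=4: a_4=14, p_4 = 14*148 + 59 = 2131, q_4 = 14*5 + 2 = 72.
  i=5: a_5=2, p_5 = 2*2131 + 148 = 4410, q_5 = 2*72 + 5 = 149.
  i=6: a_6=1, p_6 = 1*4410 + 2131 = 6541, q_6 = 1*149 + 72 = 221.
  i=7: a_7=1, p_7 = 1*6541 + 4410 = 10951, q_7 = 1*221 + 149 = 370.
Check: 10951^2 - 876*370^2 = 119924401 - 119924400 = 1, so (x, y) = (10951, 370) solves the equation, and by the theorem it is the least positive solution.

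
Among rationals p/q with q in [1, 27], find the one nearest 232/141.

28/17

Expand x = 232/141 as a continued fraction with the Euclidean algorithm:
  232 = 1*141 + 91, so a_0 = 1.
  141 = 1*91 + 50, so a_1 = 1.
  91 = 1*50 + 41, so a_2 = 1.
  50 = 1*41 + 9, so a_3 = 1.
  41 = 4*9 + 5, so a_4 = 4.
  9 = 1*5 + 4, so a_5 = 1.
  5 = 1*4 + 1, so a_6 = 1.
  4 = 4*1 + 0, so a_7 = 4.
so x = [1; 1, 1, 1, 4, 1, 1, 4].
Convergents (p_i = a_i*p_{i-1} + p_{i-2}, q_i = a_i*q_{i-1} + q_{i-2} with p_{-2}=0, p_{-1}=1, q_{-2}=1, q_{-1}=0), until the denominator exceeds 27:
  i=0: a_0=1, p_0 = 1*1 + 0 = 1, q_0 = 1*0 + 1 = 1.
  i=1: a_1=1, p_1 = 1*1 + 1 = 2, q_1 = 1*1 + 0 = 1.
  i=2: a_2=1, p_2 = 1*2 + 1 = 3, q_2 = 1*1 + 1 = 2.
  i=3: a_3=1, p_3 = 1*3 + 2 = 5, q_3 = 1*2 + 1 = 3.
  i=4: a_4=4, p_4 = 4*5 + 3 = 23, q_4 = 4*3 + 2 = 14.
  i=5: a_5=1, p_5 = 1*23 + 5 = 28, q_5 = 1*14 + 3 = 17.
  i=6: a_6=1, p_6 = 1*28 + 23 = 51, q_6 = 1*17 + 14 = 31.
q_6 = 31 > 27, so the last convergent with denominator <= 27 is p_5/q_5 = 28/17.
The closest fraction with denominator <= 27 is either p_5/q_5 or the intermediate fraction (k*p_5 + p_4)/(k*q_5 + q_4) with the largest k >= 1 whose denominator stays <= 27; these approach x as k grows, and every other convergent or intermediate fraction in range is farther away.
Largest k: floor((27 - q_4)/q_5) = floor((27 - 14)/17) = 0.
Since k = 0, no intermediate fraction beyond p_5/q_5 has denominator <= 27, so the convergent 28/17 is the closest (its error is |232*17 - 28*141|/(141*17) = 4/2397).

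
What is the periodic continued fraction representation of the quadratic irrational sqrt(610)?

Write x_i = (sqrt(610) + m_i)/d_i with (m_0, d_0) = (0, 1). a_0 = floor(sqrt(610)) = 24, since 24^2 = 576 <= 610 < 625 = 25^2.
Iterate m_{i+1} = d_i*a_i - m_i, d_{i+1} = (610 - m_{i+1}^2)/d_i, a_{i+1} = floor((a_0 + m_{i+1})/d_{i+1}):
  m_1 = 1*24 - 0 = 24, d_1 = (610 - 24^2)/1 = 34/1 = 34, a_1 = floor((24 + 24)/34) = 1.
  m_2 = 34*1 - 24 = 10, d_2 = (610 - 10^2)/34 = 510/34 = 15, a_2 = floor((24 + 10)/15) = 2.
  m_3 = 15*2 - 10 = 20, d_3 = (610 - 20^2)/15 = 210/15 = 14, a_3 = floor((24 + 20)/14) = 3.
  m_4 = 14*3 - 20 = 22, d_4 = (610 - 22^2)/14 = 126/14 = 9, a_4 = floor((24 + 22)/9) = 5.
  m_5 = 9*5 - 22 = 23, d_5 = (610 - 23^2)/9 = 81/9 = 9, a_5 = floor((24 + 23)/9) = 5.
  m_6 = 9*5 - 23 = 22, d_6 = (610 - 22^2)/9 = 126/9 = 14, a_6 = floor((24 + 22)/14) = 3.
  m_7 = 14*3 - 22 = 20, d_7 = (610 - 20^2)/14 = 210/14 = 15, a_7 = floor((24 + 20)/15) = 2.
  m_8 = 15*2 - 20 = 10, d_8 = (610 - 10^2)/15 = 510/15 = 34, a_8 = floor((24 + 10)/34) = 1.
  m_9 = 34*1 - 10 = 24, d_9 = (610 - 24^2)/34 = 34/34 = 1, a_9 = floor((24 + 24)/1) = 48.
  m_10 = 1*48 - 24 = 24, d_10 = (610 - 24^2)/1 = 34/1 = 34: (m_10, d_10) = (m_1, d_1) = (24, 34), so from here the quotients repeat a_1, ..., a_9; the period length is 9.
Hence the expansion of sqrt(610) is a_0 = 24 followed by the repeating block 1, 2, 3, 5, 5, 3, 2, 1, 48 (period 9).

[24; (1, 2, 3, 5, 5, 3, 2, 1, 48)]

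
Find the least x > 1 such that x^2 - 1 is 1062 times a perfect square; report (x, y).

(x, y) = (306917, 9418)

First expand sqrt(1062) as a continued fraction. With x_i = (sqrt(1062) + m_i)/d_i and (m_0, d_0) = (0, 1): a_0 = floor(sqrt(1062)) = 32, since 32^2 = 1024 <= 1062 < 1089 = 33^2.
Iterate m_{i+1} = d_i*a_i - m_i, d_{i+1} = (1062 - m_{i+1}^2)/d_i, a_{i+1} = floor((a_0 + m_{i+1})/d_{i+1}):
  m_1 = 1*32 - 0 = 32, d_1 = (1062 - 32^2)/1 = 38/1 = 38, a_1 = floor((32 + 32)/38) = 1.
  m_2 = 38*1 - 32 = 6, d_2 = (1062 - 6^2)/38 = 1026/38 = 27, a_2 = floor((32 + 6)/27) = 1.
  m_3 = 27*1 - 6 = 21, d_3 = (1062 - 21^2)/27 = 621/27 = 23, a_3 = floor((32 + 21)/23) = 2.
  m_4 = 23*2 - 21 = 25, d_4 = (1062 - 25^2)/23 = 437/23 = 19, a_4 = floor((32 + 25)/19) = 3.
  m_5 = 19*3 - 25 = 32, d_5 = (1062 - 32^2)/19 = 38/19 = 2, a_5 = floor((32 + 32)/2) = 32.
  m_6 = 2*32 - 32 = 32, d_6 = (1062 - 32^2)/2 = 38/2 = 19, a_6 = floor((32 + 32)/19) = 3.
  m_7 = 19*3 - 32 = 25, d_7 = (1062 - 25^2)/19 = 437/19 = 23, a_7 = floor((32 + 25)/23) = 2.
  m_8 = 23*2 - 25 = 21, d_8 = (1062 - 21^2)/23 = 621/23 = 27, a_8 = floor((32 + 21)/27) = 1.
  m_9 = 27*1 - 21 = 6, d_9 = (1062 - 6^2)/27 = 1026/27 = 38, a_9 = floor((32 + 6)/38) = 1.
  m_10 = 38*1 - 6 = 32, d_10 = (1062 - 32^2)/38 = 38/38 = 1, a_10 = floor((32 + 32)/1) = 64.
  m_11 = 1*64 - 32 = 32, d_11 = (1062 - 32^2)/1 = 38/1 = 38: (m_11, d_11) = (m_1, d_1) = (32, 38), so from here the quotients repeat a_1, ..., a_10; the period length is 10.
So sqrt(1062) = [32; (1, 1, 2, 3, 32, 3, 2, 1, 1, 64)] with period length k = 10.
k is even, so the fundamental solution of x^2 - 1062y^2 = 1 is (p_{k-1}, q_{k-1}) = (p_9, q_9); compute convergents through index 9.
Convergents (p_i = a_i*p_{i-1} + p_{i-2}, q_i = a_i*q_{i-1} + q_{i-2} with p_{-2}=0, p_{-1}=1, q_{-2}=1, q_{-1}=0):
  i=0: a_0=32, p_0 = 32*1 + 0 = 32, q_0 = 32*0 + 1 = 1.
  i=1: a_1=1, p_1 = 1*32 + 1 = 33, q_1 = 1*1 + 0 = 1.
  i=2: a_2=1, p_2 = 1*33 + 32 = 65, q_2 = 1*1 + 1 = 2.
  i=3: a_3=2, p_3 = 2*65 + 33 = 163, q_3 = 2*2 + 1 = 5.
  i=4: a_4=3, p_4 = 3*163 + 65 = 554, q_4 = 3*5 + 2 = 17.
  i=5: a_5=32, p_5 = 32*554 + 163 = 17891, q_5 = 32*17 + 5 = 549.
  i=6: a_6=3, p_6 = 3*17891 + 554 = 54227, q_6 = 3*549 + 17 = 1664.
  i=7: a_7=2, p_7 = 2*54227 + 17891 = 126345, q_7 = 2*1664 + 549 = 3877.
  i=8: a_8=1, p_8 = 1*126345 + 54227 = 180572, q_8 = 1*3877 + 1664 = 5541.
  i=9: a_9=1, p_9 = 1*180572 + 126345 = 306917, q_9 = 1*5541 + 3877 = 9418.
Check: 306917^2 - 1062*9418^2 = 94198044889 - 94198044888 = 1, so (x, y) = (306917, 9418) solves the equation, and by the theorem it is the least positive solution.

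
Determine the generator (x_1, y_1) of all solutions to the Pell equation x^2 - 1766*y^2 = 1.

First expand sqrt(1766) as a continued fraction. With x_i = (sqrt(1766) + m_i)/d_i and (m_0, d_0) = (0, 1): a_0 = floor(sqrt(1766)) = 42, since 42^2 = 1764 <= 1766 < 1849 = 43^2.
Iterate m_{i+1} = d_i*a_i - m_i, d_{i+1} = (1766 - m_{i+1}^2)/d_i, a_{i+1} = floor((a_0 + m_{i+1})/d_{i+1}):
  m_1 = 1*42 - 0 = 42, d_1 = (1766 - 42^2)/1 = 2/1 = 2, a_1 = floor((42 + 42)/2) = 42.
  m_2 = 2*42 - 42 = 42, d_2 = (1766 - 42^2)/2 = 2/2 = 1, a_2 = floor((42 + 42)/1) = 84.
  m_3 = 1*84 - 42 = 42, d_3 = (1766 - 42^2)/1 = 2/1 = 2: (m_3, d_3) = (m_1, d_1) = (42, 2), so from here the quotients repeat a_1, a_2; the period length is 2.
So sqrt(1766) = [42; (42, 84)] with period length k = 2.
k is even, so the fundamental solution of x^2 - 1766y^2 = 1 is (p_{k-1}, q_{k-1}) = (p_1, q_1); compute convergents through index 1.
Convergents (p_i = a_i*p_{i-1} + p_{i-2}, q_i = a_i*q_{i-1} + q_{i-2} with p_{-2}=0, p_{-1}=1, q_{-2}=1, q_{-1}=0):
  i=0: a_0=42, p_0 = 42*1 + 0 = 42, q_0 = 42*0 + 1 = 1.
  i=1: a_1=42, p_1 = 42*42 + 1 = 1765, q_1 = 42*1 + 0 = 42.
Check: 1765^2 - 1766*42^2 = 3115225 - 3115224 = 1, so (x, y) = (1765, 42) solves the equation, and by the theorem it is the least positive solution.

(x, y) = (1765, 42)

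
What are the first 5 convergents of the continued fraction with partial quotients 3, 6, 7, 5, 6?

3/1, 19/6, 136/43, 699/221, 4330/1369

Using the convergent recurrence p_i = a_i*p_{i-1} + p_{i-2}, q_i = a_i*q_{i-1} + q_{i-2} with p_{-2}=0, p_{-1}=1, q_{-2}=1, q_{-1}=0:
  i=0: a_0=3, p_0 = 3*1 + 0 = 3, q_0 = 3*0 + 1 = 1.
  i=1: a_1=6, p_1 = 6*3 + 1 = 19, q_1 = 6*1 + 0 = 6.
  i=2: a_2=7, p_2 = 7*19 + 3 = 136, q_2 = 7*6 + 1 = 43.
  i=3: a_3=5, p_3 = 5*136 + 19 = 699, q_3 = 5*43 + 6 = 221.
  i=4: a_4=6, p_4 = 6*699 + 136 = 4330, q_4 = 6*221 + 43 = 1369.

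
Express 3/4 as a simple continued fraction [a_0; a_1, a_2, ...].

Run the Euclidean algorithm on 3 and 4; the successive quotients are the partial quotients a_0, a_1, ... (each step inverts the fractional part left over by the previous one):
  3 = 0*4 + 3, so a_0 = 0.
  4 = 1*3 + 1, so a_1 = 1.
  3 = 3*1 + 0, so a_2 = 3.
The remainder reaches 0 after 3 divisions, so the expansion has 3 partial quotients, read off in order.

[0; 1, 3]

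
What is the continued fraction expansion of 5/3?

[1; 1, 2]

Run the Euclidean algorithm on 5 and 3; the successive quotients are the partial quotients a_0, a_1, ... (each step inverts the fractional part left over by the previous one):
  5 = 1*3 + 2, so a_0 = 1.
  3 = 1*2 + 1, so a_1 = 1.
  2 = 2*1 + 0, so a_2 = 2.
The remainder reaches 0 after 3 divisions, so the expansion has 3 partial quotients, read off in order.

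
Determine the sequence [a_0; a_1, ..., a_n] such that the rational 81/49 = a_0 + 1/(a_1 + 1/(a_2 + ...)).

Run the Euclidean algorithm on 81 and 49; the successive quotients are the partial quotients a_0, a_1, ... (each step inverts the fractional part left over by the previous one):
  81 = 1*49 + 32, so a_0 = 1.
  49 = 1*32 + 17, so a_1 = 1.
  32 = 1*17 + 15, so a_2 = 1.
  17 = 1*15 + 2, so a_3 = 1.
  15 = 7*2 + 1, so a_4 = 7.
  2 = 2*1 + 0, so a_5 = 2.
The remainder reaches 0 after 6 divisions, so the expansion has 6 partial quotients, read off in order.

[1; 1, 1, 1, 7, 2]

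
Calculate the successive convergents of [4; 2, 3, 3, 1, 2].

Using the convergent recurrence p_i = a_i*p_{i-1} + p_{i-2}, q_i = a_i*q_{i-1} + q_{i-2} with p_{-2}=0, p_{-1}=1, q_{-2}=1, q_{-1}=0:
  i=0: a_0=4, p_0 = 4*1 + 0 = 4, q_0 = 4*0 + 1 = 1.
  i=1: a_1=2, p_1 = 2*4 + 1 = 9, q_1 = 2*1 + 0 = 2.
  i=2: a_2=3, p_2 = 3*9 + 4 = 31, q_2 = 3*2 + 1 = 7.
  i=3: a_3=3, p_3 = 3*31 + 9 = 102, q_3 = 3*7 + 2 = 23.
  i=4: a_4=1, p_4 = 1*102 + 31 = 133, q_4 = 1*23 + 7 = 30.
  i=5: a_5=2, p_5 = 2*133 + 102 = 368, q_5 = 2*30 + 23 = 83.

4/1, 9/2, 31/7, 102/23, 133/30, 368/83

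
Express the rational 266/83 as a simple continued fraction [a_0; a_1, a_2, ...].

[3; 4, 1, 7, 2]

Run the Euclidean algorithm on 266 and 83; the successive quotients are the partial quotients a_0, a_1, ... (each step inverts the fractional part left over by the previous one):
  266 = 3*83 + 17, so a_0 = 3.
  83 = 4*17 + 15, so a_1 = 4.
  17 = 1*15 + 2, so a_2 = 1.
  15 = 7*2 + 1, so a_3 = 7.
  2 = 2*1 + 0, so a_4 = 2.
The remainder reaches 0 after 5 divisions, so the expansion has 5 partial quotients, read off in order.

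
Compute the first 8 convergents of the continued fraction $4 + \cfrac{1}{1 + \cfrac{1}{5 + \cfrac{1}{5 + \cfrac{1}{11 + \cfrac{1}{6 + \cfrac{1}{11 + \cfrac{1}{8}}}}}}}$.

Using the convergent recurrence p_i = a_i*p_{i-1} + p_{i-2}, q_i = a_i*q_{i-1} + q_{i-2} with p_{-2}=0, p_{-1}=1, q_{-2}=1, q_{-1}=0:
  i=0: a_0=4, p_0 = 4*1 + 0 = 4, q_0 = 4*0 + 1 = 1.
  i=1: a_1=1, p_1 = 1*4 + 1 = 5, q_1 = 1*1 + 0 = 1.
  i=2: a_2=5, p_2 = 5*5 + 4 = 29, q_2 = 5*1 + 1 = 6.
  i=3: a_3=5, p_3 = 5*29 + 5 = 150, q_3 = 5*6 + 1 = 31.
  i=4: a_4=11, p_4 = 11*150 + 29 = 1679, q_4 = 11*31 + 6 = 347.
  i=5: a_5=6, p_5 = 6*1679 + 150 = 10224, q_5 = 6*347 + 31 = 2113.
  i=6: a_6=11, p_6 = 11*10224 + 1679 = 114143, q_6 = 11*2113 + 347 = 23590.
  i=7: a_7=8, p_7 = 8*114143 + 10224 = 923368, q_7 = 8*23590 + 2113 = 190833.

4/1, 5/1, 29/6, 150/31, 1679/347, 10224/2113, 114143/23590, 923368/190833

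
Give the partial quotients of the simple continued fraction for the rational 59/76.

Run the Euclidean algorithm on 59 and 76; the successive quotients are the partial quotients a_0, a_1, ... (each step inverts the fractional part left over by the previous one):
  59 = 0*76 + 59, so a_0 = 0.
  76 = 1*59 + 17, so a_1 = 1.
  59 = 3*17 + 8, so a_2 = 3.
  17 = 2*8 + 1, so a_3 = 2.
  8 = 8*1 + 0, so a_4 = 8.
The remainder reaches 0 after 5 divisions, so the expansion has 5 partial quotients, read off in order.

[0; 1, 3, 2, 8]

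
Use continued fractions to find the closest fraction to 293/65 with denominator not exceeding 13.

Expand x = 293/65 as a continued fraction with the Euclidean algorithm:
  293 = 4*65 + 33, so a_0 = 4.
  65 = 1*33 + 32, so a_1 = 1.
  33 = 1*32 + 1, so a_2 = 1.
  32 = 32*1 + 0, so a_3 = 32.
so x = [4; 1, 1, 32].
Convergents (p_i = a_i*p_{i-1} + p_{i-2}, q_i = a_i*q_{i-1} + q_{i-2} with p_{-2}=0, p_{-1}=1, q_{-2}=1, q_{-1}=0), until the denominator exceeds 13:
  i=0: a_0=4, p_0 = 4*1 + 0 = 4, q_0 = 4*0 + 1 = 1.
  i=1: a_1=1, p_1 = 1*4 + 1 = 5, q_1 = 1*1 + 0 = 1.
  i=2: a_2=1, p_2 = 1*5 + 4 = 9, q_2 = 1*1 + 1 = 2.
  i=3: a_3=32, p_3 = 32*9 + 5 = 293, q_3 = 32*2 + 1 = 65.
q_3 = 65 > 13, so the last convergent with denominator <= 13 is p_2/q_2 = 9/2.
The closest fraction with denominator <= 13 is either p_2/q_2 or the intermediate fraction (k*p_2 + p_1)/(k*q_2 + q_1) with the largest k >= 1 whose denominator stays <= 13; these approach x as k grows, and every other convergent or intermediate fraction in range is farther away.
Largest k: floor((13 - q_1)/q_2) = floor((13 - 1)/2) = 6.
That gives (6*9 + 5)/(6*2 + 1) = 59/13.
Compare the errors: |x - 9/2| = |293*2 - 9*65|/(65*2) = 1/130, and |x - 59/13| = |293*13 - 59*65|/(65*13) = 26/845.
Cross-multiplying, 1*845 = 845 < 3380 = 26*130, so 1/130 is smaller: the convergent 9/2 is closer to x than 59/13.

9/2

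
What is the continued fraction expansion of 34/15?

Run the Euclidean algorithm on 34 and 15; the successive quotients are the partial quotients a_0, a_1, ... (each step inverts the fractional part left over by the previous one):
  34 = 2*15 + 4, so a_0 = 2.
  15 = 3*4 + 3, so a_1 = 3.
  4 = 1*3 + 1, so a_2 = 1.
  3 = 3*1 + 0, so a_3 = 3.
The remainder reaches 0 after 4 divisions, so the expansion has 4 partial quotients, read off in order.

[2; 3, 1, 3]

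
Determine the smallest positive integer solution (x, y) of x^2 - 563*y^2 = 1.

(x, y) = (68122, 2871)

First expand sqrt(563) as a continued fraction. With x_i = (sqrt(563) + m_i)/d_i and (m_0, d_0) = (0, 1): a_0 = floor(sqrt(563)) = 23, since 23^2 = 529 <= 563 < 576 = 24^2.
Iterate m_{i+1} = d_i*a_i - m_i, d_{i+1} = (563 - m_{i+1}^2)/d_i, a_{i+1} = floor((a_0 + m_{i+1})/d_{i+1}):
  m_1 = 1*23 - 0 = 23, d_1 = (563 - 23^2)/1 = 34/1 = 34, a_1 = floor((23 + 23)/34) = 1.
  m_2 = 34*1 - 23 = 11, d_2 = (563 - 11^2)/34 = 442/34 = 13, a_2 = floor((23 + 11)/13) = 2.
  m_3 = 13*2 - 11 = 15, d_3 = (563 - 15^2)/13 = 338/13 = 26, a_3 = floor((23 + 15)/26) = 1.
  m_4 = 26*1 - 15 = 11, d_4 = (563 - 11^2)/26 = 442/26 = 17, a_4 = floor((23 + 11)/17) = 2.
  m_5 = 17*2 - 11 = 23, d_5 = (563 - 23^2)/17 = 34/17 = 2, a_5 = floor((23 + 23)/2) = 23.
  m_6 = 2*23 - 23 = 23, d_6 = (563 - 23^2)/2 = 34/2 = 17, a_6 = floor((23 + 23)/17) = 2.
  m_7 = 17*2 - 23 = 11, d_7 = (563 - 11^2)/17 = 442/17 = 26, a_7 = floor((23 + 11)/26) = 1.
  m_8 = 26*1 - 11 = 15, d_8 = (563 - 15^2)/26 = 338/26 = 13, a_8 = floor((23 + 15)/13) = 2.
  m_9 = 13*2 - 15 = 11, d_9 = (563 - 11^2)/13 = 442/13 = 34, a_9 = floor((23 + 11)/34) = 1.
  m_10 = 34*1 - 11 = 23, d_10 = (563 - 23^2)/34 = 34/34 = 1, a_10 = floor((23 + 23)/1) = 46.
  m_11 = 1*46 - 23 = 23, d_11 = (563 - 23^2)/1 = 34/1 = 34: (m_11, d_11) = (m_1, d_1) = (23, 34), so from here the quotients repeat a_1, ..., a_10; the period length is 10.
So sqrt(563) = [23; (1, 2, 1, 2, 23, 2, 1, 2, 1, 46)] with period length k = 10.
k is even, so the fundamental solution of x^2 - 563y^2 = 1 is (p_{k-1}, q_{k-1}) = (p_9, q_9); compute convergents through index 9.
Convergents (p_i = a_i*p_{i-1} + p_{i-2}, q_i = a_i*q_{i-1} + q_{i-2} with p_{-2}=0, p_{-1}=1, q_{-2}=1, q_{-1}=0):
  i=0: a_0=23, p_0 = 23*1 + 0 = 23, q_0 = 23*0 + 1 = 1.
  i=1: a_1=1, p_1 = 1*23 + 1 = 24, q_1 = 1*1 + 0 = 1.
  i=2: a_2=2, p_2 = 2*24 + 23 = 71, q_2 = 2*1 + 1 = 3.
  i=3: a_3=1, p_3 = 1*71 + 24 = 95, q_3 = 1*3 + 1 = 4.
  i=4: a_4=2, p_4 = 2*95 + 71 = 261, q_4 = 2*4 + 3 = 11.
  i=5: a_5=23, p_5 = 23*261 + 95 = 6098, q_5 = 23*11 + 4 = 257.
  i=6: a_6=2, p_6 = 2*6098 + 261 = 12457, q_6 = 2*257 + 11 = 525.
  i=7: a_7=1, p_7 = 1*12457 + 6098 = 18555, q_7 = 1*525 + 257 = 782.
  i=8: a_8=2, p_8 = 2*18555 + 12457 = 49567, q_8 = 2*782 + 525 = 2089.
  i=9: a_9=1, p_9 = 1*49567 + 18555 = 68122, q_9 = 1*2089 + 782 = 2871.
Check: 68122^2 - 563*2871^2 = 4640606884 - 4640606883 = 1, so (x, y) = (68122, 2871) solves the equation, and by the theorem it is the least positive solution.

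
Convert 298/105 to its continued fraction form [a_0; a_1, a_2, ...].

Run the Euclidean algorithm on 298 and 105; the successive quotients are the partial quotients a_0, a_1, ... (each step inverts the fractional part left over by the previous one):
  298 = 2*105 + 88, so a_0 = 2.
  105 = 1*88 + 17, so a_1 = 1.
  88 = 5*17 + 3, so a_2 = 5.
  17 = 5*3 + 2, so a_3 = 5.
  3 = 1*2 + 1, so a_4 = 1.
  2 = 2*1 + 0, so a_5 = 2.
The remainder reaches 0 after 6 divisions, so the expansion has 6 partial quotients, read off in order.

[2; 1, 5, 5, 1, 2]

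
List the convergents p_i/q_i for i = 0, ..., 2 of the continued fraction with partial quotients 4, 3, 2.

4/1, 13/3, 30/7

Using the convergent recurrence p_i = a_i*p_{i-1} + p_{i-2}, q_i = a_i*q_{i-1} + q_{i-2} with p_{-2}=0, p_{-1}=1, q_{-2}=1, q_{-1}=0:
  i=0: a_0=4, p_0 = 4*1 + 0 = 4, q_0 = 4*0 + 1 = 1.
  i=1: a_1=3, p_1 = 3*4 + 1 = 13, q_1 = 3*1 + 0 = 3.
  i=2: a_2=2, p_2 = 2*13 + 4 = 30, q_2 = 2*3 + 1 = 7.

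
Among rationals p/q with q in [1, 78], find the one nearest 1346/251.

370/69

Expand x = 1346/251 as a continued fraction with the Euclidean algorithm:
  1346 = 5*251 + 91, so a_0 = 5.
  251 = 2*91 + 69, so a_1 = 2.
  91 = 1*69 + 22, so a_2 = 1.
  69 = 3*22 + 3, so a_3 = 3.
  22 = 7*3 + 1, so a_4 = 7.
  3 = 3*1 + 0, so a_5 = 3.
so x = [5; 2, 1, 3, 7, 3].
Convergents (p_i = a_i*p_{i-1} + p_{i-2}, q_i = a_i*q_{i-1} + q_{i-2} with p_{-2}=0, p_{-1}=1, q_{-2}=1, q_{-1}=0), until the denominator exceeds 78:
  i=0: a_0=5, p_0 = 5*1 + 0 = 5, q_0 = 5*0 + 1 = 1.
  i=1: a_1=2, p_1 = 2*5 + 1 = 11, q_1 = 2*1 + 0 = 2.
  i=2: a_2=1, p_2 = 1*11 + 5 = 16, q_2 = 1*2 + 1 = 3.
  i=3: a_3=3, p_3 = 3*16 + 11 = 59, q_3 = 3*3 + 2 = 11.
  i=4: a_4=7, p_4 = 7*59 + 16 = 429, q_4 = 7*11 + 3 = 80.
q_4 = 80 > 78, so the last convergent with denominator <= 78 is p_3/q_3 = 59/11.
The closest fraction with denominator <= 78 is either p_3/q_3 or the intermediate fraction (k*p_3 + p_2)/(k*q_3 + q_2) with the largest k >= 1 whose denominator stays <= 78; these approach x as k grows, and every other convergent or intermediate fraction in range is farther away.
Largest k: floor((78 - q_2)/q_3) = floor((78 - 3)/11) = 6.
That gives (6*59 + 16)/(6*11 + 3) = 370/69.
Compare the errors: |x - 59/11| = |1346*11 - 59*251|/(251*11) = 3/2761, and |x - 370/69| = |1346*69 - 370*251|/(251*69) = 4/17319.
Cross-multiplying, 4*2761 = 11044 < 51957 = 3*17319, so 4/17319 is smaller: the intermediate fraction 370/69 is closer to x than 59/11.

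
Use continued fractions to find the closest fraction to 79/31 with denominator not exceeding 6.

5/2

Expand x = 79/31 as a continued fraction with the Euclidean algorithm:
  79 = 2*31 + 17, so a_0 = 2.
  31 = 1*17 + 14, so a_1 = 1.
  17 = 1*14 + 3, so a_2 = 1.
  14 = 4*3 + 2, so a_3 = 4.
  3 = 1*2 + 1, so a_4 = 1.
  2 = 2*1 + 0, so a_5 = 2.
so x = [2; 1, 1, 4, 1, 2].
Convergents (p_i = a_i*p_{i-1} + p_{i-2}, q_i = a_i*q_{i-1} + q_{i-2} with p_{-2}=0, p_{-1}=1, q_{-2}=1, q_{-1}=0), until the denominator exceeds 6:
  i=0: a_0=2, p_0 = 2*1 + 0 = 2, q_0 = 2*0 + 1 = 1.
  i=1: a_1=1, p_1 = 1*2 + 1 = 3, q_1 = 1*1 + 0 = 1.
  i=2: a_2=1, p_2 = 1*3 + 2 = 5, q_2 = 1*1 + 1 = 2.
  i=3: a_3=4, p_3 = 4*5 + 3 = 23, q_3 = 4*2 + 1 = 9.
q_3 = 9 > 6, so the last convergent with denominator <= 6 is p_2/q_2 = 5/2.
The closest fraction with denominator <= 6 is either p_2/q_2 or the intermediate fraction (k*p_2 + p_1)/(k*q_2 + q_1) with the largest k >= 1 whose denominator stays <= 6; these approach x as k grows, and every other convergent or intermediate fraction in range is farther away.
Largest k: floor((6 - q_1)/q_2) = floor((6 - 1)/2) = 2.
That gives (2*5 + 3)/(2*2 + 1) = 13/5.
Compare the errors: |x - 5/2| = |79*2 - 5*31|/(31*2) = 3/62, and |x - 13/5| = |79*5 - 13*31|/(31*5) = 8/155.
Cross-multiplying, 3*155 = 465 < 496 = 8*62, so 3/62 is smaller: the convergent 5/2 is closer to x than 13/5.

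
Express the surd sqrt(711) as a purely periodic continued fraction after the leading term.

[26; (1, 1, 1, 52)]

Write x_i = (sqrt(711) + m_i)/d_i with (m_0, d_0) = (0, 1). a_0 = floor(sqrt(711)) = 26, since 26^2 = 676 <= 711 < 729 = 27^2.
Iterate m_{i+1} = d_i*a_i - m_i, d_{i+1} = (711 - m_{i+1}^2)/d_i, a_{i+1} = floor((a_0 + m_{i+1})/d_{i+1}):
  m_1 = 1*26 - 0 = 26, d_1 = (711 - 26^2)/1 = 35/1 = 35, a_1 = floor((26 + 26)/35) = 1.
  m_2 = 35*1 - 26 = 9, d_2 = (711 - 9^2)/35 = 630/35 = 18, a_2 = floor((26 + 9)/18) = 1.
  m_3 = 18*1 - 9 = 9, d_3 = (711 - 9^2)/18 = 630/18 = 35, a_3 = floor((26 + 9)/35) = 1.
  m_4 = 35*1 - 9 = 26, d_4 = (711 - 26^2)/35 = 35/35 = 1, a_4 = floor((26 + 26)/1) = 52.
  m_5 = 1*52 - 26 = 26, d_5 = (711 - 26^2)/1 = 35/1 = 35: (m_5, d_5) = (m_1, d_1) = (26, 35), so from here the quotients repeat a_1, ..., a_4; the period length is 4.
Hence the expansion of sqrt(711) is a_0 = 26 followed by the repeating block 1, 1, 1, 52 (period 4).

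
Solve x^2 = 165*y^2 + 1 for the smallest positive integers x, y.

(x, y) = (1079, 84)

First expand sqrt(165) as a continued fraction. With x_i = (sqrt(165) + m_i)/d_i and (m_0, d_0) = (0, 1): a_0 = floor(sqrt(165)) = 12, since 12^2 = 144 <= 165 < 169 = 13^2.
Iterate m_{i+1} = d_i*a_i - m_i, d_{i+1} = (165 - m_{i+1}^2)/d_i, a_{i+1} = floor((a_0 + m_{i+1})/d_{i+1}):
  m_1 = 1*12 - 0 = 12, d_1 = (165 - 12^2)/1 = 21/1 = 21, a_1 = floor((12 + 12)/21) = 1.
  m_2 = 21*1 - 12 = 9, d_2 = (165 - 9^2)/21 = 84/21 = 4, a_2 = floor((12 + 9)/4) = 5.
  m_3 = 4*5 - 9 = 11, d_3 = (165 - 11^2)/4 = 44/4 = 11, a_3 = floor((12 + 11)/11) = 2.
  m_4 = 11*2 - 11 = 11, d_4 = (165 - 11^2)/11 = 44/11 = 4, a_4 = floor((12 + 11)/4) = 5.
  m_5 = 4*5 - 11 = 9, d_5 = (165 - 9^2)/4 = 84/4 = 21, a_5 = floor((12 + 9)/21) = 1.
  m_6 = 21*1 - 9 = 12, d_6 = (165 - 12^2)/21 = 21/21 = 1, a_6 = floor((12 + 12)/1) = 24.
  m_7 = 1*24 - 12 = 12, d_7 = (165 - 12^2)/1 = 21/1 = 21: (m_7, d_7) = (m_1, d_1) = (12, 21), so from here the quotients repeat a_1, ..., a_6; the period length is 6.
So sqrt(165) = [12; (1, 5, 2, 5, 1, 24)] with period length k = 6.
k is even, so the fundamental solution of x^2 - 165y^2 = 1 is (p_{k-1}, q_{k-1}) = (p_5, q_5); compute convergents through index 5.
Convergents (p_i = a_i*p_{i-1} + p_{i-2}, q_i = a_i*q_{i-1} + q_{i-2} with p_{-2}=0, p_{-1}=1, q_{-2}=1, q_{-1}=0):
  i=0: a_0=12, p_0 = 12*1 + 0 = 12, q_0 = 12*0 + 1 = 1.
  i=1: a_1=1, p_1 = 1*12 + 1 = 13, q_1 = 1*1 + 0 = 1.
  i=2: a_2=5, p_2 = 5*13 + 12 = 77, q_2 = 5*1 + 1 = 6.
  i=3: a_3=2, p_3 = 2*77 + 13 = 167, q_3 = 2*6 + 1 = 13.
  i=4: a_4=5, p_4 = 5*167 + 77 = 912, q_4 = 5*13 + 6 = 71.
  i=5: a_5=1, p_5 = 1*912 + 167 = 1079, q_5 = 1*71 + 13 = 84.
Check: 1079^2 - 165*84^2 = 1164241 - 1164240 = 1, so (x, y) = (1079, 84) solves the equation, and by the theorem it is the least positive solution.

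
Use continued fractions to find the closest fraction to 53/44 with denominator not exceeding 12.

6/5

Expand x = 53/44 as a continued fraction with the Euclidean algorithm:
  53 = 1*44 + 9, so a_0 = 1.
  44 = 4*9 + 8, so a_1 = 4.
  9 = 1*8 + 1, so a_2 = 1.
  8 = 8*1 + 0, so a_3 = 8.
so x = [1; 4, 1, 8].
Convergents (p_i = a_i*p_{i-1} + p_{i-2}, q_i = a_i*q_{i-1} + q_{i-2} with p_{-2}=0, p_{-1}=1, q_{-2}=1, q_{-1}=0), until the denominator exceeds 12:
  i=0: a_0=1, p_0 = 1*1 + 0 = 1, q_0 = 1*0 + 1 = 1.
  i=1: a_1=4, p_1 = 4*1 + 1 = 5, q_1 = 4*1 + 0 = 4.
  i=2: a_2=1, p_2 = 1*5 + 1 = 6, q_2 = 1*4 + 1 = 5.
  i=3: a_3=8, p_3 = 8*6 + 5 = 53, q_3 = 8*5 + 4 = 44.
q_3 = 44 > 12, so the last convergent with denominator <= 12 is p_2/q_2 = 6/5.
The closest fraction with denominator <= 12 is either p_2/q_2 or the intermediate fraction (k*p_2 + p_1)/(k*q_2 + q_1) with the largest k >= 1 whose denominator stays <= 12; these approach x as k grows, and every other convergent or intermediate fraction in range is farther away.
Largest k: floor((12 - q_1)/q_2) = floor((12 - 4)/5) = 1.
That gives (1*6 + 5)/(1*5 + 4) = 11/9.
Compare the errors: |x - 6/5| = |53*5 - 6*44|/(44*5) = 1/220, and |x - 11/9| = |53*9 - 11*44|/(44*9) = 7/396.
Cross-multiplying, 1*396 = 396 < 1540 = 7*220, so 1/220 is smaller: the convergent 6/5 is closer to x than 11/9.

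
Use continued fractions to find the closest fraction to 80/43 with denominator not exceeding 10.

13/7

Expand x = 80/43 as a continued fraction with the Euclidean algorithm:
  80 = 1*43 + 37, so a_0 = 1.
  43 = 1*37 + 6, so a_1 = 1.
  37 = 6*6 + 1, so a_2 = 6.
  6 = 6*1 + 0, so a_3 = 6.
so x = [1; 1, 6, 6].
Convergents (p_i = a_i*p_{i-1} + p_{i-2}, q_i = a_i*q_{i-1} + q_{i-2} with p_{-2}=0, p_{-1}=1, q_{-2}=1, q_{-1}=0), until the denominator exceeds 10:
  i=0: a_0=1, p_0 = 1*1 + 0 = 1, q_0 = 1*0 + 1 = 1.
  i=1: a_1=1, p_1 = 1*1 + 1 = 2, q_1 = 1*1 + 0 = 1.
  i=2: a_2=6, p_2 = 6*2 + 1 = 13, q_2 = 6*1 + 1 = 7.
  i=3: a_3=6, p_3 = 6*13 + 2 = 80, q_3 = 6*7 + 1 = 43.
q_3 = 43 > 10, so the last convergent with denominator <= 10 is p_2/q_2 = 13/7.
The closest fraction with denominator <= 10 is either p_2/q_2 or the intermediate fraction (k*p_2 + p_1)/(k*q_2 + q_1) with the largest k >= 1 whose denominator stays <= 10; these approach x as k grows, and every other convergent or intermediate fraction in range is farther away.
Largest k: floor((10 - q_1)/q_2) = floor((10 - 1)/7) = 1.
That gives (1*13 + 2)/(1*7 + 1) = 15/8.
Compare the errors: |x - 13/7| = |80*7 - 13*43|/(43*7) = 1/301, and |x - 15/8| = |80*8 - 15*43|/(43*8) = 5/344.
Cross-multiplying, 1*344 = 344 < 1505 = 5*301, so 1/301 is smaller: the convergent 13/7 is closer to x than 15/8.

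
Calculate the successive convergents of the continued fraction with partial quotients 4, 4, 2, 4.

4/1, 17/4, 38/9, 169/40

Using the convergent recurrence p_i = a_i*p_{i-1} + p_{i-2}, q_i = a_i*q_{i-1} + q_{i-2} with p_{-2}=0, p_{-1}=1, q_{-2}=1, q_{-1}=0:
  i=0: a_0=4, p_0 = 4*1 + 0 = 4, q_0 = 4*0 + 1 = 1.
  i=1: a_1=4, p_1 = 4*4 + 1 = 17, q_1 = 4*1 + 0 = 4.
  i=2: a_2=2, p_2 = 2*17 + 4 = 38, q_2 = 2*4 + 1 = 9.
  i=3: a_3=4, p_3 = 4*38 + 17 = 169, q_3 = 4*9 + 4 = 40.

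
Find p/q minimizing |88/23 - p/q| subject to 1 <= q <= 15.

Expand x = 88/23 as a continued fraction with the Euclidean algorithm:
  88 = 3*23 + 19, so a_0 = 3.
  23 = 1*19 + 4, so a_1 = 1.
  19 = 4*4 + 3, so a_2 = 4.
  4 = 1*3 + 1, so a_3 = 1.
  3 = 3*1 + 0, so a_4 = 3.
so x = [3; 1, 4, 1, 3].
Convergents (p_i = a_i*p_{i-1} + p_{i-2}, q_i = a_i*q_{i-1} + q_{i-2} with p_{-2}=0, p_{-1}=1, q_{-2}=1, q_{-1}=0), until the denominator exceeds 15:
  i=0: a_0=3, p_0 = 3*1 + 0 = 3, q_0 = 3*0 + 1 = 1.
  i=1: a_1=1, p_1 = 1*3 + 1 = 4, q_1 = 1*1 + 0 = 1.
  i=2: a_2=4, p_2 = 4*4 + 3 = 19, q_2 = 4*1 + 1 = 5.
  i=3: a_3=1, p_3 = 1*19 + 4 = 23, q_3 = 1*5 + 1 = 6.
  i=4: a_4=3, p_4 = 3*23 + 19 = 88, q_4 = 3*6 + 5 = 23.
q_4 = 23 > 15, so the last convergent with denominator <= 15 is p_3/q_3 = 23/6.
The closest fraction with denominator <= 15 is either p_3/q_3 or the intermediate fraction (k*p_3 + p_2)/(k*q_3 + q_2) with the largest k >= 1 whose denominator stays <= 15; these approach x as k grows, and every other convergent or intermediate fraction in range is farther away.
Largest k: floor((15 - q_2)/q_3) = floor((15 - 5)/6) = 1.
That gives (1*23 + 19)/(1*6 + 5) = 42/11.
Compare the errors: |x - 23/6| = |88*6 - 23*23|/(23*6) = 1/138, and |x - 42/11| = |88*11 - 42*23|/(23*11) = 2/253.
Cross-multiplying, 1*253 = 253 < 276 = 2*138, so 1/138 is smaller: the convergent 23/6 is closer to x than 42/11.

23/6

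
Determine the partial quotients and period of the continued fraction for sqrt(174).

Write x_i = (sqrt(174) + m_i)/d_i with (m_0, d_0) = (0, 1). a_0 = floor(sqrt(174)) = 13, since 13^2 = 169 <= 174 < 196 = 14^2.
Iterate m_{i+1} = d_i*a_i - m_i, d_{i+1} = (174 - m_{i+1}^2)/d_i, a_{i+1} = floor((a_0 + m_{i+1})/d_{i+1}):
  m_1 = 1*13 - 0 = 13, d_1 = (174 - 13^2)/1 = 5/1 = 5, a_1 = floor((13 + 13)/5) = 5.
  m_2 = 5*5 - 13 = 12, d_2 = (174 - 12^2)/5 = 30/5 = 6, a_2 = floor((13 + 12)/6) = 4.
  m_3 = 6*4 - 12 = 12, d_3 = (174 - 12^2)/6 = 30/6 = 5, a_3 = floor((13 + 12)/5) = 5.
  m_4 = 5*5 - 12 = 13, d_4 = (174 - 13^2)/5 = 5/5 = 1, a_4 = floor((13 + 13)/1) = 26.
  m_5 = 1*26 - 13 = 13, d_5 = (174 - 13^2)/1 = 5/1 = 5: (m_5, d_5) = (m_1, d_1) = (13, 5), so from here the quotients repeat a_1, ..., a_4; the period length is 4.
Hence the expansion of sqrt(174) is a_0 = 13 followed by the repeating block 5, 4, 5, 26 (period 4).

[13; (5, 4, 5, 26)]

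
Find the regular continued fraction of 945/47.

[20; 9, 2, 2]

Run the Euclidean algorithm on 945 and 47; the successive quotients are the partial quotients a_0, a_1, ... (each step inverts the fractional part left over by the previous one):
  945 = 20*47 + 5, so a_0 = 20.
  47 = 9*5 + 2, so a_1 = 9.
  5 = 2*2 + 1, so a_2 = 2.
  2 = 2*1 + 0, so a_3 = 2.
The remainder reaches 0 after 4 divisions, so the expansion has 4 partial quotients, read off in order.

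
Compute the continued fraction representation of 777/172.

[4; 1, 1, 13, 1, 5]

Run the Euclidean algorithm on 777 and 172; the successive quotients are the partial quotients a_0, a_1, ... (each step inverts the fractional part left over by the previous one):
  777 = 4*172 + 89, so a_0 = 4.
  172 = 1*89 + 83, so a_1 = 1.
  89 = 1*83 + 6, so a_2 = 1.
  83 = 13*6 + 5, so a_3 = 13.
  6 = 1*5 + 1, so a_4 = 1.
  5 = 5*1 + 0, so a_5 = 5.
The remainder reaches 0 after 6 divisions, so the expansion has 6 partial quotients, read off in order.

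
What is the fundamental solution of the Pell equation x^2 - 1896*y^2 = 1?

(x, y) = (193549, 4445)

First expand sqrt(1896) as a continued fraction. With x_i = (sqrt(1896) + m_i)/d_i and (m_0, d_0) = (0, 1): a_0 = floor(sqrt(1896)) = 43, since 43^2 = 1849 <= 1896 < 1936 = 44^2.
Iterate m_{i+1} = d_i*a_i - m_i, d_{i+1} = (1896 - m_{i+1}^2)/d_i, a_{i+1} = floor((a_0 + m_{i+1})/d_{i+1}):
  m_1 = 1*43 - 0 = 43, d_1 = (1896 - 43^2)/1 = 47/1 = 47, a_1 = floor((43 + 43)/47) = 1.
  m_2 = 47*1 - 43 = 4, d_2 = (1896 - 4^2)/47 = 1880/47 = 40, a_2 = floor((43 + 4)/40) = 1.
  m_3 = 40*1 - 4 = 36, d_3 = (1896 - 36^2)/40 = 600/40 = 15, a_3 = floor((43 + 36)/15) = 5.
  m_4 = 15*5 - 36 = 39, d_4 = (1896 - 39^2)/15 = 375/15 = 25, a_4 = floor((43 + 39)/25) = 3.
  m_5 = 25*3 - 39 = 36, d_5 = (1896 - 36^2)/25 = 600/25 = 24, a_5 = floor((43 + 36)/24) = 3.
  m_6 = 24*3 - 36 = 36, d_6 = (1896 - 36^2)/24 = 600/24 = 25, a_6 = floor((43 + 36)/25) = 3.
  m_7 = 25*3 - 36 = 39, d_7 = (1896 - 39^2)/25 = 375/25 = 15, a_7 = floor((43 + 39)/15) = 5.
  m_8 = 15*5 - 39 = 36, d_8 = (1896 - 36^2)/15 = 600/15 = 40, a_8 = floor((43 + 36)/40) = 1.
  m_9 = 40*1 - 36 = 4, d_9 = (1896 - 4^2)/40 = 1880/40 = 47, a_9 = floor((43 + 4)/47) = 1.
  m_10 = 47*1 - 4 = 43, d_10 = (1896 - 43^2)/47 = 47/47 = 1, a_10 = floor((43 + 43)/1) = 86.
  m_11 = 1*86 - 43 = 43, d_11 = (1896 - 43^2)/1 = 47/1 = 47: (m_11, d_11) = (m_1, d_1) = (43, 47), so from here the quotients repeat a_1, ..., a_10; the period length is 10.
So sqrt(1896) = [43; (1, 1, 5, 3, 3, 3, 5, 1, 1, 86)] with period length k = 10.
k is even, so the fundamental solution of x^2 - 1896y^2 = 1 is (p_{k-1}, q_{k-1}) = (p_9, q_9); compute convergents through index 9.
Convergents (p_i = a_i*p_{i-1} + p_{i-2}, q_i = a_i*q_{i-1} + q_{i-2} with p_{-2}=0, p_{-1}=1, q_{-2}=1, q_{-1}=0):
  i=0: a_0=43, p_0 = 43*1 + 0 = 43, q_0 = 43*0 + 1 = 1.
  i=1: a_1=1, p_1 = 1*43 + 1 = 44, q_1 = 1*1 + 0 = 1.
  i=2: a_2=1, p_2 = 1*44 + 43 = 87, q_2 = 1*1 + 1 = 2.
  i=3: a_3=5, p_3 = 5*87 + 44 = 479, q_3 = 5*2 + 1 = 11.
  i=4: a_4=3, p_4 = 3*479 + 87 = 1524, q_4 = 3*11 + 2 = 35.
  i=5: a_5=3, p_5 = 3*1524 + 479 = 5051, q_5 = 3*35 + 11 = 116.
  i=6: a_6=3, p_6 = 3*5051 + 1524 = 16677, q_6 = 3*116 + 35 = 383.
  i=7: a_7=5, p_7 = 5*16677 + 5051 = 88436, q_7 = 5*383 + 116 = 2031.
  i=8: a_8=1, p_8 = 1*88436 + 16677 = 105113, q_8 = 1*2031 + 383 = 2414.
  i=9: a_9=1, p_9 = 1*105113 + 88436 = 193549, q_9 = 1*2414 + 2031 = 4445.
Check: 193549^2 - 1896*4445^2 = 37461215401 - 37461215400 = 1, so (x, y) = (193549, 4445) solves the equation, and by the theorem it is the least positive solution.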